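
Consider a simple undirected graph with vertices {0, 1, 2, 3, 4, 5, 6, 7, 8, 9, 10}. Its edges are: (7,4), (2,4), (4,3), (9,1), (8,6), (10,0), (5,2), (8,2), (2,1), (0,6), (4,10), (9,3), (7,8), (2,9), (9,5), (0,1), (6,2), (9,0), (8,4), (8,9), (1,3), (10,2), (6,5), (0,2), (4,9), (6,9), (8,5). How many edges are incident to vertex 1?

4

Neighbors of 1: 0, 2, 3, 9.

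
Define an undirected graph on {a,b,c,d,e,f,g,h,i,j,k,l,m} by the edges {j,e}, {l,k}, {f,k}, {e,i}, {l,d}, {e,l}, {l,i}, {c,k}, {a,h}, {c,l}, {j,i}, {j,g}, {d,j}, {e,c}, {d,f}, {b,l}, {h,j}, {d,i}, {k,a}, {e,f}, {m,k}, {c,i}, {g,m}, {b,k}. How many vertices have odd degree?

Degrees: a:2, b:2, c:4, d:4, e:5, f:3, g:2, h:2, i:5, j:5, k:6, l:6, m:2
Odd-degree vertices: e, f, i, j.

4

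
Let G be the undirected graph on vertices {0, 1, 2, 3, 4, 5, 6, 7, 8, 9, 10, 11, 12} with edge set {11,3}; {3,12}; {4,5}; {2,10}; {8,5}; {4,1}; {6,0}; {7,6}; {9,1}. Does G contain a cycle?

No

The graph has 13 vertices, 9 edges, and 4 connected components.
Since 9 = 13 - 4, the graph is a forest and contains no cycle.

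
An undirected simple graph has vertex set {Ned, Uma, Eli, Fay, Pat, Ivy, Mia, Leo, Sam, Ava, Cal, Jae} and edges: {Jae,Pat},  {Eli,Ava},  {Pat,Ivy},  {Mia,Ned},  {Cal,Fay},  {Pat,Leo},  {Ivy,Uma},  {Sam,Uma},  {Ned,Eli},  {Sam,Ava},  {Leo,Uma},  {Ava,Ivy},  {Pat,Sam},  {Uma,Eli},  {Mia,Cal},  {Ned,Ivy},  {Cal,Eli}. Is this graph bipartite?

Yes

Partition the vertices as {Eli, Fay, Ivy, Mia, Leo, Sam, Jae} vs {Ned, Uma, Pat, Ava, Cal}. Each listed edge has one endpoint in each part, so the graph is bipartite.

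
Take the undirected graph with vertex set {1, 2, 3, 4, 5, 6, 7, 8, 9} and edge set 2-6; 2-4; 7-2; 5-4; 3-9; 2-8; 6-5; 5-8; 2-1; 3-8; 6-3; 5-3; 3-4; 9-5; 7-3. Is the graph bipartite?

5-3-9-5 is an odd cycle (length 3), and a bipartite graph can contain only even cycles.

No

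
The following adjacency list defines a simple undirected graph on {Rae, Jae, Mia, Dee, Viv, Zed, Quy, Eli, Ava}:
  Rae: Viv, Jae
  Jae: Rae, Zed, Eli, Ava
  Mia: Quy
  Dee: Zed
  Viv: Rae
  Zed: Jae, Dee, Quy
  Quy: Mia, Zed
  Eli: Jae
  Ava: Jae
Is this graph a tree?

|V| = 9, |E| = 8.
It is connected with exactly 8 edges, hence acyclic — it is a tree.

Yes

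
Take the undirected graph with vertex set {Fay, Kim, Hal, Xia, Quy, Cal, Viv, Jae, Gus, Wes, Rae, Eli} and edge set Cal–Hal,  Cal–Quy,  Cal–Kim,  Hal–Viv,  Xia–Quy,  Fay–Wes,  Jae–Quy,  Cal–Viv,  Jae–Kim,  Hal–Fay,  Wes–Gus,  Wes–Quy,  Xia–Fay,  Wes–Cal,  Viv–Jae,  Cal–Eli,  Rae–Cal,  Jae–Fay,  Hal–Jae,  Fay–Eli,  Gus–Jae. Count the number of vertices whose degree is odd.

4

Degrees: Fay:5, Kim:2, Hal:4, Xia:2, Quy:4, Cal:7, Viv:3, Jae:6, Gus:2, Wes:4, Rae:1, Eli:2
Odd-degree vertices: Fay, Cal, Viv, Rae.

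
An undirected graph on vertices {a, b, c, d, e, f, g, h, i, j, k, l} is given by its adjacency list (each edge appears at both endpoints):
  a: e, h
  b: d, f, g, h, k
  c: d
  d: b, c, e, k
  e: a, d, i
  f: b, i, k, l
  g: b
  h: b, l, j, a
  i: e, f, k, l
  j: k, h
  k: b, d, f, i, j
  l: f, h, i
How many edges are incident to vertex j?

Neighbors of j: h, k.

2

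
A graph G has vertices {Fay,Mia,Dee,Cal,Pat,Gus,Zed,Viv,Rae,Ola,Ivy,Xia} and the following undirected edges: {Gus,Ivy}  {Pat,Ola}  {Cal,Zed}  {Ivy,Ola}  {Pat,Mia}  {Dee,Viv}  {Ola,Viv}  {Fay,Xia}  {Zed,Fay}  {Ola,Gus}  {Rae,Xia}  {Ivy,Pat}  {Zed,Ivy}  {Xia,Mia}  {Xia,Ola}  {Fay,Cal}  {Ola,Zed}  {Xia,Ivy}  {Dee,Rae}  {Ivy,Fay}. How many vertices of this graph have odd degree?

Degrees: Fay:4, Mia:2, Dee:2, Cal:2, Pat:3, Gus:2, Zed:4, Viv:2, Rae:2, Ola:6, Ivy:6, Xia:5
Odd-degree vertices: Pat, Xia.

2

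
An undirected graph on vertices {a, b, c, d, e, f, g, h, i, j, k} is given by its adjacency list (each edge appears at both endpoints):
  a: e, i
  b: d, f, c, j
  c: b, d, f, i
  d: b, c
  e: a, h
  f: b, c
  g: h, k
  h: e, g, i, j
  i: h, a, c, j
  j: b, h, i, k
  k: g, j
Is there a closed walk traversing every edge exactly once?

Yes

Degrees: a:2, b:4, c:4, d:2, e:2, f:2, g:2, h:4, i:4, j:4, k:2
Every vertex has even degree and the edges form a single connected piece, so an Eulerian circuit exists.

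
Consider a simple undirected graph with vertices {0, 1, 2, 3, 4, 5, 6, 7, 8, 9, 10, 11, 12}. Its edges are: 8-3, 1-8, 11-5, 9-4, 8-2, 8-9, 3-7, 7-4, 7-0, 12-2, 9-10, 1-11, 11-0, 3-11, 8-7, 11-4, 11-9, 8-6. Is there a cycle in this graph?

Yes

The graph has 13 vertices, 18 edges, and 1 connected component.
One cycle is 11-3-8-9-4-11.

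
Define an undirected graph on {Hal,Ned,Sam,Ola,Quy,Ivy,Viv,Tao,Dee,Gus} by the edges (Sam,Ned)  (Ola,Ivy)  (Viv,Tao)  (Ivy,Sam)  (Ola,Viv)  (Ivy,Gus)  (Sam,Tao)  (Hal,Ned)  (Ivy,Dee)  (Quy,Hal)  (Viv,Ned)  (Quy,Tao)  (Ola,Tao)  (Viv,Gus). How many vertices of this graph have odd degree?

4

Degrees: Hal:2, Ned:3, Sam:3, Ola:3, Quy:2, Ivy:4, Viv:4, Tao:4, Dee:1, Gus:2
Odd-degree vertices: Ned, Sam, Ola, Dee.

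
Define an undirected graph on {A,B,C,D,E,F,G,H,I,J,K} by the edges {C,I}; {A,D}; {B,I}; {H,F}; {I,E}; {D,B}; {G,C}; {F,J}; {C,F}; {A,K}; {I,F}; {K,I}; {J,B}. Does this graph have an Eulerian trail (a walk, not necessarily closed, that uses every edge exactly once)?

No

Degrees: A:2, B:3, C:3, D:2, E:1, F:4, G:1, H:1, I:5, J:2, K:2
Odd-degree vertices: B, C, E, G, H, I (6 total).
An Eulerian trail requires 0 or 2 odd-degree vertices; here there are 6.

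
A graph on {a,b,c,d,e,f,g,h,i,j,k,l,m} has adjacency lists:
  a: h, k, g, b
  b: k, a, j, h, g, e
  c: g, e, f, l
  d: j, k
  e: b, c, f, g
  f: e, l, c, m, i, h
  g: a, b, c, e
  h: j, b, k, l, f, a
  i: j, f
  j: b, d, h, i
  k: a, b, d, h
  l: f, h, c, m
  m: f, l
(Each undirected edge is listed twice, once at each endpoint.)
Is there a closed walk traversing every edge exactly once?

Yes

Degrees: a:4, b:6, c:4, d:2, e:4, f:6, g:4, h:6, i:2, j:4, k:4, l:4, m:2
All degrees are even and the non-isolated vertices are connected — an Eulerian circuit exists.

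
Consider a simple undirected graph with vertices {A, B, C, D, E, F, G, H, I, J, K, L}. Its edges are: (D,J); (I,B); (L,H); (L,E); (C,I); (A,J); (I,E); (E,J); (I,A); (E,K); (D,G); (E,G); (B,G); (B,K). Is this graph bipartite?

Color {F, G, I, J, K, L} black and {A, B, C, D, E, H} white. No edge joins two same-colored vertices, so the graph is bipartite.

Yes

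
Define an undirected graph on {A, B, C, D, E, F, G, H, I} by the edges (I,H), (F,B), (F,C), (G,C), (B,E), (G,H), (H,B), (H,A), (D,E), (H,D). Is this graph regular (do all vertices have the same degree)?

No

Degrees: A:1, B:3, C:2, D:2, E:2, F:2, G:2, H:5, I:1
Vertex A has degree 1 while H has degree 5, so the graph is not regular.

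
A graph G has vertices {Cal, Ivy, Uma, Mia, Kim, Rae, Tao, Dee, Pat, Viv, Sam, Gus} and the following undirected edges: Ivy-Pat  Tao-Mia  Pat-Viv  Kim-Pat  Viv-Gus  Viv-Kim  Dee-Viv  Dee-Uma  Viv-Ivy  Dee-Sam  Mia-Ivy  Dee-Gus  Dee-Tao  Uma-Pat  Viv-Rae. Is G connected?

Component: {Cal}
Component: {Ivy, Uma, Mia, Kim, Rae, Tao, Dee, Pat, Viv, Sam, Gus}
There are 2 separate components, so the graph is not connected.

No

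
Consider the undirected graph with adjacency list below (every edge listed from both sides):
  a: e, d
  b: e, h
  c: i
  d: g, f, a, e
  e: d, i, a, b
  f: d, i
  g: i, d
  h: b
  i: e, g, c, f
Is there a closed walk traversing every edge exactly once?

No

Degrees: a:2, b:2, c:1, d:4, e:4, f:2, g:2, h:1, i:4
c, h have odd degree; an Eulerian circuit needs every degree to be even, so none exists.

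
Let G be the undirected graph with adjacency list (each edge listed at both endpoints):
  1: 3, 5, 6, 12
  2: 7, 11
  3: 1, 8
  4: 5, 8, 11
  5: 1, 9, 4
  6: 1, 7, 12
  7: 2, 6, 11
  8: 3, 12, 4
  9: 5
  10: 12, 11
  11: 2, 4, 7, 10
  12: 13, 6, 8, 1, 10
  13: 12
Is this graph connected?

Starting from 1 and exploring outward reaches every vertex (1, 5, 6, 3, 12, 9, 4, 7, 8, 13, 10, 11, 2); the graph is connected.

Yes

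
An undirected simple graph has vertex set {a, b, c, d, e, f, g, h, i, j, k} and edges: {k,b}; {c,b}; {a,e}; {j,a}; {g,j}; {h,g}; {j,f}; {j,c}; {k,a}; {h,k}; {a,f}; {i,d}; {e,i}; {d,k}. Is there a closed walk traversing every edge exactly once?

Degrees: a:4, b:2, c:2, d:2, e:2, f:2, g:2, h:2, i:2, j:4, k:4
Every vertex has even degree and the edges form a single connected piece, so an Eulerian circuit exists.

Yes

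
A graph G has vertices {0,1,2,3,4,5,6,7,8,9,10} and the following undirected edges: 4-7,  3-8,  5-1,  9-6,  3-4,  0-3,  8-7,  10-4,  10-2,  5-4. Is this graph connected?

No

Component: {6, 9}
Component: {0, 1, 2, 3, 4, 5, 7, 8, 10}
There are 2 separate components, so the graph is not connected.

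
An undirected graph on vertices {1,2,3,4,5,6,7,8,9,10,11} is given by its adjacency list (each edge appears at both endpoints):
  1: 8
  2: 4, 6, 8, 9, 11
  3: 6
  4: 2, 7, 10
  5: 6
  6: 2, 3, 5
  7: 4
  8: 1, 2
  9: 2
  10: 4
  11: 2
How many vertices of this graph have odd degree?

Degrees: 1:1, 2:5, 3:1, 4:3, 5:1, 6:3, 7:1, 8:2, 9:1, 10:1, 11:1
Odd-degree vertices: 1, 2, 3, 4, 5, 6, 7, 9, 10, 11.

10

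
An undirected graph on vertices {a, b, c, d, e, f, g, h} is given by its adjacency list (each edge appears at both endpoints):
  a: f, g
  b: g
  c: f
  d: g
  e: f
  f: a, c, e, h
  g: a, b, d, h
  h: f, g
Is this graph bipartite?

Yes

A valid 2-coloring puts {f, g} on one side and {a, b, c, d, e, h} on the other; every edge crosses between the two sides.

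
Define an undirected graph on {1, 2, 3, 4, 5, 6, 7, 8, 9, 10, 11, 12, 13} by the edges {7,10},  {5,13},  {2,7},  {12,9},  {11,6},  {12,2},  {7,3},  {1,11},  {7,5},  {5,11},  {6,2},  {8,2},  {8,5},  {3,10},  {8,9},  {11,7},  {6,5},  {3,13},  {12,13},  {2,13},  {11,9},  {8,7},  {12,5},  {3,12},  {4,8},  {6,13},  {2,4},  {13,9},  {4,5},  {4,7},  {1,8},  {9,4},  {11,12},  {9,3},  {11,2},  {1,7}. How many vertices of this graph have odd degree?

Degrees: 1:3, 2:7, 3:5, 4:5, 5:7, 6:4, 7:8, 8:6, 9:6, 10:2, 11:7, 12:6, 13:6
Odd-degree vertices: 1, 2, 3, 4, 5, 11.

6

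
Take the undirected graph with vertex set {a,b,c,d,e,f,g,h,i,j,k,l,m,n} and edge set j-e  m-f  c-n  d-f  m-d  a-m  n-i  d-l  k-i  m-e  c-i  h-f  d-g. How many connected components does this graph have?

Component: {b}
Component: {c, i, k, n}
Component: {a, d, e, f, g, h, j, l, m}

3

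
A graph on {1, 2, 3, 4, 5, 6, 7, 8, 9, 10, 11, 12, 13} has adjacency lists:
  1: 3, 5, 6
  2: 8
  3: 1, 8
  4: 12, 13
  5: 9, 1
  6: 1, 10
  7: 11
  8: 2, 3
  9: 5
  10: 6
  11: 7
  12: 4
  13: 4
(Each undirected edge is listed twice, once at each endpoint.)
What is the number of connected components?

Component: {7, 11}
Component: {4, 12, 13}
Component: {1, 2, 3, 5, 6, 8, 9, 10}

3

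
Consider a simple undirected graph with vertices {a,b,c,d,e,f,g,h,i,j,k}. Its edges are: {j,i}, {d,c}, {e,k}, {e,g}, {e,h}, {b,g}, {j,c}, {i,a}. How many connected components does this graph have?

Component: {f}
Component: {a, c, d, i, j}
Component: {b, e, g, h, k}

3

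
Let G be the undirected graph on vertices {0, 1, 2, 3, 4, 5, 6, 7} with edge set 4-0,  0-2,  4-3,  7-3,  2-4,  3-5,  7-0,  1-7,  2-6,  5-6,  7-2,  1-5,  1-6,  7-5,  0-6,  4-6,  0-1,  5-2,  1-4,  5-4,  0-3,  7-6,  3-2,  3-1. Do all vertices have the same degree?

Degrees: 0:6, 1:6, 2:6, 3:6, 4:6, 5:6, 6:6, 7:6
All degrees equal 6; the graph is regular.

Yes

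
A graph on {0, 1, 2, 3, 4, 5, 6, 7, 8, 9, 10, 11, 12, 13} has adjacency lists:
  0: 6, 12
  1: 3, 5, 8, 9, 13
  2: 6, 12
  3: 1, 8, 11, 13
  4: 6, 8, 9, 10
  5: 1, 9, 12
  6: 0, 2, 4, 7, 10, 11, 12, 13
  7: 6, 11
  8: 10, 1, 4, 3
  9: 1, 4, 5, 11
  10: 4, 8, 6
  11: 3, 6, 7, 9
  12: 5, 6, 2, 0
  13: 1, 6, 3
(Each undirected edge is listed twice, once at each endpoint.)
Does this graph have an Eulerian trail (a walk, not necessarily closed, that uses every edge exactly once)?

Degrees: 0:2, 1:5, 2:2, 3:4, 4:4, 5:3, 6:8, 7:2, 8:4, 9:4, 10:3, 11:4, 12:4, 13:3
Odd-degree vertices: 1, 5, 10, 13 (4 total).
An Eulerian trail requires 0 or 2 odd-degree vertices; here there are 4.

No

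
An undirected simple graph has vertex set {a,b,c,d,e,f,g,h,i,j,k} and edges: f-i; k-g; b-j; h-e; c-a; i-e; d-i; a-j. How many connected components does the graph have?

Component: {g, k}
Component: {a, b, c, j}
Component: {d, e, f, h, i}

3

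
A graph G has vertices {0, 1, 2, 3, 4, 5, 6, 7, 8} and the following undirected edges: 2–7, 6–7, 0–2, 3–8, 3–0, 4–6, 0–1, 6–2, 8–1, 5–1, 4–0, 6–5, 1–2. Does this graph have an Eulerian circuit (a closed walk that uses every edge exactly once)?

Yes

Degrees: 0:4, 1:4, 2:4, 3:2, 4:2, 5:2, 6:4, 7:2, 8:2
All degrees are even and the non-isolated vertices are connected — an Eulerian circuit exists.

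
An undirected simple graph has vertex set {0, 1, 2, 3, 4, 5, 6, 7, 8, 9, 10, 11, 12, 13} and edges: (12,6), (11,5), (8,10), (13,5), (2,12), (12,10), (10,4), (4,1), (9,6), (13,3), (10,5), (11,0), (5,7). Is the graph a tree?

Yes

|V| = 14, |E| = 13.
Connected and |E| = |V| - 1, which characterizes a tree.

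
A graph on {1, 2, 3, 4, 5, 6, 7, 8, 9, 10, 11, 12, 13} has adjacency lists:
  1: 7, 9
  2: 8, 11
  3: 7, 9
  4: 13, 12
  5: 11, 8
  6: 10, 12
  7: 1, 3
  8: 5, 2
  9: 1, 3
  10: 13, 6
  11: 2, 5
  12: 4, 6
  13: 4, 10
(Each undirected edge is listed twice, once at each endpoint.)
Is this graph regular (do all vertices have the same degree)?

Degrees: 1:2, 2:2, 3:2, 4:2, 5:2, 6:2, 7:2, 8:2, 9:2, 10:2, 11:2, 12:2, 13:2
All degrees equal 2; the graph is regular.

Yes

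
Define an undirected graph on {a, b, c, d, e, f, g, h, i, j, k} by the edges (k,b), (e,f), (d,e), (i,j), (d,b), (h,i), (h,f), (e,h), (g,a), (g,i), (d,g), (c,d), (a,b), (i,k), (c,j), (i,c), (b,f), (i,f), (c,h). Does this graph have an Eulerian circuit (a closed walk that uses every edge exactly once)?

Degrees: a:2, b:4, c:4, d:4, e:3, f:4, g:3, h:4, i:6, j:2, k:2
e, g have odd degree; an Eulerian circuit needs every degree to be even, so none exists.

No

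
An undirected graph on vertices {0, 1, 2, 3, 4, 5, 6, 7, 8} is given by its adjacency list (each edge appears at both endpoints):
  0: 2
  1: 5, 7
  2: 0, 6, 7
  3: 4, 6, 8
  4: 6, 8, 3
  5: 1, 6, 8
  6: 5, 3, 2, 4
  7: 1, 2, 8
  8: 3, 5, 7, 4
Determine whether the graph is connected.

Yes

Starting from 0 and exploring outward reaches every vertex (0, 2, 6, 7, 5, 3, 4, 1, 8); the graph is connected.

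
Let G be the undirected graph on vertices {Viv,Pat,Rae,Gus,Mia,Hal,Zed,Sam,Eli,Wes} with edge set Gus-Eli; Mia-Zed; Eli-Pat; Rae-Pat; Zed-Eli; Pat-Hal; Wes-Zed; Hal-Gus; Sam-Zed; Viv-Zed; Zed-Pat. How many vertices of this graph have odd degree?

6

Degrees: Viv:1, Pat:4, Rae:1, Gus:2, Mia:1, Hal:2, Zed:6, Sam:1, Eli:3, Wes:1
Odd-degree vertices: Viv, Rae, Mia, Sam, Eli, Wes.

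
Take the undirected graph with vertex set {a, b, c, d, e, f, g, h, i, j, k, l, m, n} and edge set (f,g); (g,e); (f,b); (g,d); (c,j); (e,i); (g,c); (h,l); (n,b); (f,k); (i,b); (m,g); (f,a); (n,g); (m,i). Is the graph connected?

No

Component: {h, l}
Component: {a, b, c, d, e, f, g, i, j, k, m, n}
No edge joins these 2 groups, so the graph is disconnected.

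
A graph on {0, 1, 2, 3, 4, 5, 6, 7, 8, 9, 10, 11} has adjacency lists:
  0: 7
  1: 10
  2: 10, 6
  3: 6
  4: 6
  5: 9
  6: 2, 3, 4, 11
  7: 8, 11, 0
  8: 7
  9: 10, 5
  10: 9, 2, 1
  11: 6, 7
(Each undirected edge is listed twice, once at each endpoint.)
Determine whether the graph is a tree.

|V| = 12, |E| = 11.
Connected and |E| = |V| - 1, which characterizes a tree.

Yes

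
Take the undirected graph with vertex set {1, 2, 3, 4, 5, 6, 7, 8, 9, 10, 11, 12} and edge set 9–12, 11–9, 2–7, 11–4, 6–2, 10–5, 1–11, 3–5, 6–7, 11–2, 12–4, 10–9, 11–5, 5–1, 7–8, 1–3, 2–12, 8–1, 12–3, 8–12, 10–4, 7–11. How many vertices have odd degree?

Degrees: 1:4, 2:4, 3:3, 4:3, 5:4, 6:2, 7:4, 8:3, 9:3, 10:3, 11:6, 12:5
Odd-degree vertices: 3, 4, 8, 9, 10, 12.

6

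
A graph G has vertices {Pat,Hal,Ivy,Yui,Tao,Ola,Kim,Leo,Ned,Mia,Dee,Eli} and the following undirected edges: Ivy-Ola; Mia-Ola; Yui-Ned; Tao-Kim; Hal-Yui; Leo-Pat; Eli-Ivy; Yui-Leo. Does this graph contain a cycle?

|V| = 12, |E| = 8, number of components = 4.
A forest on 12 vertices with 4 components has exactly 8 edges, which matches — so no cycle.

No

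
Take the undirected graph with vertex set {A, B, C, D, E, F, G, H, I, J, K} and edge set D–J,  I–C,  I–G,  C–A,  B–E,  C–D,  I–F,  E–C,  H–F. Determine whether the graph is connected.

No

Component: {K}
Component: {A, B, C, D, E, F, G, H, I, J}
There are 2 separate components, so the graph is not connected.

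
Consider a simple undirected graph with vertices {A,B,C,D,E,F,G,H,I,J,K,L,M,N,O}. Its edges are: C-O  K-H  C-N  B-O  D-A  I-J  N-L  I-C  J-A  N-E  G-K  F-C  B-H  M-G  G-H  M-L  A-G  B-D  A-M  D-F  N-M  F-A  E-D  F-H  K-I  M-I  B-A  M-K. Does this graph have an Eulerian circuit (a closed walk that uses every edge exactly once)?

Yes

Degrees: A:6, B:4, C:4, D:4, E:2, F:4, G:4, H:4, I:4, J:2, K:4, L:2, M:6, N:4, O:2
All degrees are even and the non-isolated vertices are connected — an Eulerian circuit exists.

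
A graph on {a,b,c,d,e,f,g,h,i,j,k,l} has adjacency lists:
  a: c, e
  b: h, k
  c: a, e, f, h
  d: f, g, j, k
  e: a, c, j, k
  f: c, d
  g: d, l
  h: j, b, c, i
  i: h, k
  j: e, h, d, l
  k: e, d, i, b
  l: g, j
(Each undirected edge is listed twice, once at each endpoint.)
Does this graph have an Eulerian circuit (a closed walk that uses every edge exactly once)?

Yes

Degrees: a:2, b:2, c:4, d:4, e:4, f:2, g:2, h:4, i:2, j:4, k:4, l:2
All degrees are even and the non-isolated vertices are connected — an Eulerian circuit exists.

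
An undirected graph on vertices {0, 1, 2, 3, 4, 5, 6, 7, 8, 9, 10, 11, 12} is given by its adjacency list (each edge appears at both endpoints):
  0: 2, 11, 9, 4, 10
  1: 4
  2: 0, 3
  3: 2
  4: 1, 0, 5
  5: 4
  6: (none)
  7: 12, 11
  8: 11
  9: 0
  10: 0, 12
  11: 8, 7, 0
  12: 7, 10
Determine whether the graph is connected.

No

Component: {6}
Component: {0, 1, 2, 3, 4, 5, 7, 8, 9, 10, 11, 12}
No edge joins these 2 groups, so the graph is disconnected.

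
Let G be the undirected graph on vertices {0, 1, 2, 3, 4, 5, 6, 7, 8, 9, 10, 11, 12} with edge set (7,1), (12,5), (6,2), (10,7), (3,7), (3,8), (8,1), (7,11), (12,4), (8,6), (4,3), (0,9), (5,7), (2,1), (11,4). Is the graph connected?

No

Component: {0, 9}
Component: {1, 2, 3, 4, 5, 6, 7, 8, 10, 11, 12}
There are 2 separate components, so the graph is not connected.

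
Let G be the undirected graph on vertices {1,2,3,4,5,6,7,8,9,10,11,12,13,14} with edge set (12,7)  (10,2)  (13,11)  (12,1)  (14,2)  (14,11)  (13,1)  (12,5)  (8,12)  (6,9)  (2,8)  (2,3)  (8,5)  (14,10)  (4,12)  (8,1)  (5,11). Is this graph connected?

No

Component: {6, 9}
Component: {1, 2, 3, 4, 5, 7, 8, 10, 11, 12, 13, 14}
No edge joins these 2 groups, so the graph is disconnected.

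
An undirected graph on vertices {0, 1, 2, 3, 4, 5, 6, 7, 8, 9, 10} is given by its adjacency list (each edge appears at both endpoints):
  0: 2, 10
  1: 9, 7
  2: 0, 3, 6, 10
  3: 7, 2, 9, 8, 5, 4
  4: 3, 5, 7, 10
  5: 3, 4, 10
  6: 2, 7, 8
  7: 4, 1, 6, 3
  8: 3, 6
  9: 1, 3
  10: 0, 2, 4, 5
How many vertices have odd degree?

Degrees: 0:2, 1:2, 2:4, 3:6, 4:4, 5:3, 6:3, 7:4, 8:2, 9:2, 10:4
Odd-degree vertices: 5, 6.

2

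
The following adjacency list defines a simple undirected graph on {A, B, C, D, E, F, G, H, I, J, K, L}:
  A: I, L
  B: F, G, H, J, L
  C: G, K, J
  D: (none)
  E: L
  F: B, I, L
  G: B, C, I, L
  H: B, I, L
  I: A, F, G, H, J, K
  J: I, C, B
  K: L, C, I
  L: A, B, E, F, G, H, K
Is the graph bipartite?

H-B-L-H is an odd cycle (length 3), and a bipartite graph can contain only even cycles.

No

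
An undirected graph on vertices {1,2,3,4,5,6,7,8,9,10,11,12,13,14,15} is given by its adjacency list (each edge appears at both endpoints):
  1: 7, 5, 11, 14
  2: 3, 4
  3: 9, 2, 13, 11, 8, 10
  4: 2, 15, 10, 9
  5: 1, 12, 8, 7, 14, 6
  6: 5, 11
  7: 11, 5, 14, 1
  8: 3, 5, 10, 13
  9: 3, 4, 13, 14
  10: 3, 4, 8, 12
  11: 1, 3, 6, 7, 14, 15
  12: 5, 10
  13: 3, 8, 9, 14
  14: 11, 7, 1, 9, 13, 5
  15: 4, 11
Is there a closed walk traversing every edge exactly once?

Degrees: 1:4, 2:2, 3:6, 4:4, 5:6, 6:2, 7:4, 8:4, 9:4, 10:4, 11:6, 12:2, 13:4, 14:6, 15:2
All degrees are even and the non-isolated vertices are connected — an Eulerian circuit exists.

Yes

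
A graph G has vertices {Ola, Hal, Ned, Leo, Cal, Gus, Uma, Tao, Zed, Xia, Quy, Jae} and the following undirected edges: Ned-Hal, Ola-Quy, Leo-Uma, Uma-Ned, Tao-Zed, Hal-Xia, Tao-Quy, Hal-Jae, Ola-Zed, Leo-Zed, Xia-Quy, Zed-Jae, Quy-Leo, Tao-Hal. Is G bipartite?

Partition the vertices as {Hal, Cal, Gus, Uma, Zed, Quy} vs {Ola, Ned, Leo, Tao, Xia, Jae}. Each listed edge has one endpoint in each part, so the graph is bipartite.

Yes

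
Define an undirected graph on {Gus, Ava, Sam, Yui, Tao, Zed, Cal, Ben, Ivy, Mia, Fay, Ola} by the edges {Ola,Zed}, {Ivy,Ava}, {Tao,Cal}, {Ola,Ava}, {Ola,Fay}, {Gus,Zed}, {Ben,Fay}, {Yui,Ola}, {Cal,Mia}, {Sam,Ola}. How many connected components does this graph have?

Component: {Tao, Cal, Mia}
Component: {Gus, Ava, Sam, Yui, Zed, Ben, Ivy, Fay, Ola}

2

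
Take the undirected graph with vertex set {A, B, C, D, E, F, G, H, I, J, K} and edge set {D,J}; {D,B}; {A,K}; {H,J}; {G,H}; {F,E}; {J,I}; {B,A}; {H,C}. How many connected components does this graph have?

2

Component: {E, F}
Component: {A, B, C, D, G, H, I, J, K}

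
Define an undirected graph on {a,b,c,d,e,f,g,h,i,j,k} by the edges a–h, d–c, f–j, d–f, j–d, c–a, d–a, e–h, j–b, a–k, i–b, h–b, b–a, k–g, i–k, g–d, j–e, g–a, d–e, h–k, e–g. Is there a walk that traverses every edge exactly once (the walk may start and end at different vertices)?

Degrees: a:6, b:4, c:2, d:6, e:4, f:2, g:4, h:4, i:2, j:4, k:4
Odd-degree vertices: none (0 total).
With 0 odd-degree vertices and all edges in one connected piece, an Eulerian trail exists.

Yes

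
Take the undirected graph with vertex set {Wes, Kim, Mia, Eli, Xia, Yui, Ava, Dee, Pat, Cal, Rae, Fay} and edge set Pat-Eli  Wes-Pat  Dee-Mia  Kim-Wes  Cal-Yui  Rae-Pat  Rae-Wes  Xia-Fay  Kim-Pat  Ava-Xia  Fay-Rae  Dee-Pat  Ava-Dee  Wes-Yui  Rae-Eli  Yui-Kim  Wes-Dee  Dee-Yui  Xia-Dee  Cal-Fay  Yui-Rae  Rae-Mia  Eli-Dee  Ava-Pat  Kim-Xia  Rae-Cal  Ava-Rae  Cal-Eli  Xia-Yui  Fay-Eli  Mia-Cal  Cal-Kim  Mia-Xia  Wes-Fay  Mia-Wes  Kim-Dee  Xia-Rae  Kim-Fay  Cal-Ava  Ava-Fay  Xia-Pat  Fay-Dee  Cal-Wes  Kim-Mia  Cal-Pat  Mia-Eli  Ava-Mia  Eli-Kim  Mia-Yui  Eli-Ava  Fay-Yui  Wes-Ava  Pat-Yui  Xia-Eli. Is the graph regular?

Yes

Degrees: Wes:9, Kim:9, Mia:9, Eli:9, Xia:9, Yui:9, Ava:9, Dee:9, Pat:9, Cal:9, Rae:9, Fay:9
Every vertex has degree 9, so the graph is 9-regular.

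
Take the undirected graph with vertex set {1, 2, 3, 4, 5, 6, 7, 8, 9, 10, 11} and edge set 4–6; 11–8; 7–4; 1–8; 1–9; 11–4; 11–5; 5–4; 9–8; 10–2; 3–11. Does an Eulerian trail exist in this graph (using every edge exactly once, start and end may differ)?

Degrees: 1:2, 2:1, 3:1, 4:4, 5:2, 6:1, 7:1, 8:3, 9:2, 10:1, 11:4
Odd-degree vertices: 2, 3, 6, 7, 8, 10 (6 total).
With 6 odd-degree vertices (more than two), no single trail can use every edge.

No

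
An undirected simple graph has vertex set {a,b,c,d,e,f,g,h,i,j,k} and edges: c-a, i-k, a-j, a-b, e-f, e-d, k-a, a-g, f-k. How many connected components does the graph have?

2

Component: {h}
Component: {a, b, c, d, e, f, g, i, j, k}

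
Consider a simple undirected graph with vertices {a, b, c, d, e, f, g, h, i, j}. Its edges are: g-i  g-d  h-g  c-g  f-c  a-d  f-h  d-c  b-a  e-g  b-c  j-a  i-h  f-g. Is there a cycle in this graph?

Yes

|V| = 10, |E| = 14, number of components = 1.
Since 14 > 10 - 1, a cycle must exist; for instance a-d-g-f-c-b-a.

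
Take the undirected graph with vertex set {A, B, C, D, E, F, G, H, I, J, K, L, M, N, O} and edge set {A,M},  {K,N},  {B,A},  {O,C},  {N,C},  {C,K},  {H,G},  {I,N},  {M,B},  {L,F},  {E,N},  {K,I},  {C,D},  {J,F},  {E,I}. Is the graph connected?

No

Component: {G, H}
Component: {A, B, M}
Component: {F, J, L}
Component: {C, D, E, I, K, N, O}
No edge joins these 4 groups, so the graph is disconnected.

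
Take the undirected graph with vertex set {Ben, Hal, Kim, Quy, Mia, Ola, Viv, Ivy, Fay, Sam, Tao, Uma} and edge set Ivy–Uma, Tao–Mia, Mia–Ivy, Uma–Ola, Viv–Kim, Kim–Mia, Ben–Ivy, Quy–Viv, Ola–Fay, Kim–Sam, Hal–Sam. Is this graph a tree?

Yes

|V| = 12, |E| = 11.
Connected and |E| = |V| - 1, which characterizes a tree.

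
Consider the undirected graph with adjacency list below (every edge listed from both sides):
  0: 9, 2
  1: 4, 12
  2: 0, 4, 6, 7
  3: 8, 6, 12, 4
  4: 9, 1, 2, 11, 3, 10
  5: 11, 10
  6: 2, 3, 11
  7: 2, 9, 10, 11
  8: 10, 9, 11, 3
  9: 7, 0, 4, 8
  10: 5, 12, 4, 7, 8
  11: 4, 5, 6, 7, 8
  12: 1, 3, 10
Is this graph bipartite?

Color {1, 2, 3, 9, 10, 11} black and {0, 4, 5, 6, 7, 8, 12} white. No edge joins two same-colored vertices, so the graph is bipartite.

Yes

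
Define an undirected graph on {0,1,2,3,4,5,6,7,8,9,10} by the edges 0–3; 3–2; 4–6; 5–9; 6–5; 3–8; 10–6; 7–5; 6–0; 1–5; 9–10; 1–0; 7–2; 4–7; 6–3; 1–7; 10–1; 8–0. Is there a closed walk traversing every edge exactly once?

Degrees: 0:4, 1:4, 2:2, 3:4, 4:2, 5:4, 6:5, 7:4, 8:2, 9:2, 10:3
6, 10 have odd degree; an Eulerian circuit needs every degree to be even, so none exists.

No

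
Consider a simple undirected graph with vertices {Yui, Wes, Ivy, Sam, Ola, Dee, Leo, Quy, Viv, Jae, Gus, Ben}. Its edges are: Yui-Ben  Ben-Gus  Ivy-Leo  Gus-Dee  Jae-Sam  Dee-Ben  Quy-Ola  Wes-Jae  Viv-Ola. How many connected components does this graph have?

Component: {Ivy, Leo}
Component: {Wes, Sam, Jae}
Component: {Ola, Quy, Viv}
Component: {Yui, Dee, Gus, Ben}

4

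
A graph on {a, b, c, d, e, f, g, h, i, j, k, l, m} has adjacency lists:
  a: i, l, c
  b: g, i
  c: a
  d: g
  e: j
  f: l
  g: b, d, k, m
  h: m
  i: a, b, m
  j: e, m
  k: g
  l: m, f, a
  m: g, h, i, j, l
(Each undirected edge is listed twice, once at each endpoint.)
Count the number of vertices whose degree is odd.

10

Degrees: a:3, b:2, c:1, d:1, e:1, f:1, g:4, h:1, i:3, j:2, k:1, l:3, m:5
Odd-degree vertices: a, c, d, e, f, h, i, k, l, m.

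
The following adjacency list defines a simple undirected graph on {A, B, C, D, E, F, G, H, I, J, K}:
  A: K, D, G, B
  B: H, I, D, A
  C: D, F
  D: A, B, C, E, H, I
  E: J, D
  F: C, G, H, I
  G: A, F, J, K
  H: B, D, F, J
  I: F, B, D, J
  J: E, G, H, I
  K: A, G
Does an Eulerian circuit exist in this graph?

Yes

Degrees: A:4, B:4, C:2, D:6, E:2, F:4, G:4, H:4, I:4, J:4, K:2
All degrees are even and the non-isolated vertices are connected — an Eulerian circuit exists.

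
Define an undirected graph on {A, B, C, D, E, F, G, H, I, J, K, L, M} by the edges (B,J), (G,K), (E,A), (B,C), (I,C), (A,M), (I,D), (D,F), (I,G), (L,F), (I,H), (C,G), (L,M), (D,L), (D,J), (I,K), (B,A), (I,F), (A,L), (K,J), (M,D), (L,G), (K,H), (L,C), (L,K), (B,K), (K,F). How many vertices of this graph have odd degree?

Degrees: A:4, B:4, C:4, D:5, E:1, F:4, G:4, H:2, I:6, J:3, K:7, L:7, M:3
Odd-degree vertices: D, E, J, K, L, M.

6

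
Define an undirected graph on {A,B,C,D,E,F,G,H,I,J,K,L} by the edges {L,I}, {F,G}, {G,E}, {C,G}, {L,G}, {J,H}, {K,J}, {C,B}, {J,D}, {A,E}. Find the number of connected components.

2

Component: {D, H, J, K}
Component: {A, B, C, E, F, G, I, L}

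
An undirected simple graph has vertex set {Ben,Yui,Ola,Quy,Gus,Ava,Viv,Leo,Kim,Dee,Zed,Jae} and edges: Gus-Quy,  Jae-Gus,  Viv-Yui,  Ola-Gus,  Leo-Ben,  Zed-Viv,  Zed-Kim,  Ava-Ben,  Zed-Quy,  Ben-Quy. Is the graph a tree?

The graph has 12 vertices and 10 edges.
It is not connected, so it is not a tree.

No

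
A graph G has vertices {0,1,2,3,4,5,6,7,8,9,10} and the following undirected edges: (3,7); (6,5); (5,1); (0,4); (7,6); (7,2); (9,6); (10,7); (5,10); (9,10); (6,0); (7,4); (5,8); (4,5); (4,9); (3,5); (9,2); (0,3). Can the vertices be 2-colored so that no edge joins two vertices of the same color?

Partition the vertices as {1, 2, 3, 4, 6, 8, 10} vs {0, 5, 7, 9}. Each listed edge has one endpoint in each part, so the graph is bipartite.

Yes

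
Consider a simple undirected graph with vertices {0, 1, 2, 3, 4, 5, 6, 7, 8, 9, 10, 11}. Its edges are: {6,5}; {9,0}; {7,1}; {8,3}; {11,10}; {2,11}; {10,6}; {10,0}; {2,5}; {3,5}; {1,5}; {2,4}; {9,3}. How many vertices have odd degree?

Degrees: 0:2, 1:2, 2:3, 3:3, 4:1, 5:4, 6:2, 7:1, 8:1, 9:2, 10:3, 11:2
Odd-degree vertices: 2, 3, 4, 7, 8, 10.

6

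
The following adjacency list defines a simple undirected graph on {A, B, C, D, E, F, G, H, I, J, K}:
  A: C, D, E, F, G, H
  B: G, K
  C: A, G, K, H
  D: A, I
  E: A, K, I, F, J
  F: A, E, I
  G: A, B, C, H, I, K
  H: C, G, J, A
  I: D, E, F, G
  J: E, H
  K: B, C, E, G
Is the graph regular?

Degrees: A:6, B:2, C:4, D:2, E:5, F:3, G:6, H:4, I:4, J:2, K:4
Vertex B has degree 2 while A has degree 6, so the graph is not regular.

No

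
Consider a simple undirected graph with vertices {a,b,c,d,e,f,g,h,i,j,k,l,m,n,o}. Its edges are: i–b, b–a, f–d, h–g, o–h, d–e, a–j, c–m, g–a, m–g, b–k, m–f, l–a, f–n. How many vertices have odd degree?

12

Degrees: a:4, b:3, c:1, d:2, e:1, f:3, g:3, h:2, i:1, j:1, k:1, l:1, m:3, n:1, o:1
Odd-degree vertices: b, c, e, f, g, i, j, k, l, m, n, o.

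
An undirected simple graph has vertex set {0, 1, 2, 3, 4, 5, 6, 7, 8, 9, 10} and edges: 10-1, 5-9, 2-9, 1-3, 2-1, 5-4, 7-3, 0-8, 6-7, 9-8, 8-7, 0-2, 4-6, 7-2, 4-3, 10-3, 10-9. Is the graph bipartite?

1-3-10-1 is an odd cycle (length 3), and a bipartite graph can contain only even cycles.

No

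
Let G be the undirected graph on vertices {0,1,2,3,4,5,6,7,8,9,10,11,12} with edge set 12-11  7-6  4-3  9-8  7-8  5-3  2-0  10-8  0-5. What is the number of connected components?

Component: {1}
Component: {11, 12}
Component: {0, 2, 3, 4, 5}
Component: {6, 7, 8, 9, 10}

4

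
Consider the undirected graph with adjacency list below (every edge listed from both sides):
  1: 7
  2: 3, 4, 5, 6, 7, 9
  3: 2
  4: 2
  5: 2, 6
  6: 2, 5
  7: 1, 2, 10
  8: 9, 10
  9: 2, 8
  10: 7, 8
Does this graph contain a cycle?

The graph has 10 vertices, 11 edges, and 1 connected component.
Since 11 > 10 - 1, a cycle must exist; for instance 2-6-5-2.

Yes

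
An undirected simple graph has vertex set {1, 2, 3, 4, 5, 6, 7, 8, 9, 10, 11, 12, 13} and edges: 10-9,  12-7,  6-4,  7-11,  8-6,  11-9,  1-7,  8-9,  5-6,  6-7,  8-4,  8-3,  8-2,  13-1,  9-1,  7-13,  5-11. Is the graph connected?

Yes

Starting from 1 and exploring outward reaches every vertex (1, 13, 9, 7, 10, 8, 11, 6, 12, 4, 2, 3, 5); the graph is connected.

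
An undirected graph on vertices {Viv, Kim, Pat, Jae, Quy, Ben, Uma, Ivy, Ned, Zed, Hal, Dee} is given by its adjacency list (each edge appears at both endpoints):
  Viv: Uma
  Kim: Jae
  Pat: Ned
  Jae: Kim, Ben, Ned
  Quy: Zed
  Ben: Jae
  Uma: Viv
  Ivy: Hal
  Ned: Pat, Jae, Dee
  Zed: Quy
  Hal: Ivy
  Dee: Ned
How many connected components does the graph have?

Component: {Viv, Uma}
Component: {Quy, Zed}
Component: {Ivy, Hal}
Component: {Kim, Pat, Jae, Ben, Ned, Dee}

4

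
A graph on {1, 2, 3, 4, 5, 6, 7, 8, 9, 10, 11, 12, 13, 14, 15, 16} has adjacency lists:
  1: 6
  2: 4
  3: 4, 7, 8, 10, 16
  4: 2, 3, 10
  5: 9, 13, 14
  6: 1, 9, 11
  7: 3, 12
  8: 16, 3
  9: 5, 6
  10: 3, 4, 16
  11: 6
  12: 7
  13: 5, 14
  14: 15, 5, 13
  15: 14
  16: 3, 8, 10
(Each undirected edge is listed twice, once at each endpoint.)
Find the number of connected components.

2

Component: {1, 5, 6, 9, 11, 13, 14, 15}
Component: {2, 3, 4, 7, 8, 10, 12, 16}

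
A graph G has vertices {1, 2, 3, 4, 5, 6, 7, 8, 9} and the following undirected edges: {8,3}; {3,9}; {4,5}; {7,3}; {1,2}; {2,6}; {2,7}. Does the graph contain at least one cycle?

No

|V| = 9, |E| = 7, number of components = 2.
A forest on 9 vertices with 2 components has exactly 7 edges, which matches — so no cycle.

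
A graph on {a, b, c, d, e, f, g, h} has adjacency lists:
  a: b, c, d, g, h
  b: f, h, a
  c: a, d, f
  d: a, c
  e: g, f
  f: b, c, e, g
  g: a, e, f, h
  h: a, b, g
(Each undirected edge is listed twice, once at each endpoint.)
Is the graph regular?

Degrees: a:5, b:3, c:3, d:2, e:2, f:4, g:4, h:3
Degrees are not all equal (e.g. deg(d)=2 but deg(a)=5); not regular.

No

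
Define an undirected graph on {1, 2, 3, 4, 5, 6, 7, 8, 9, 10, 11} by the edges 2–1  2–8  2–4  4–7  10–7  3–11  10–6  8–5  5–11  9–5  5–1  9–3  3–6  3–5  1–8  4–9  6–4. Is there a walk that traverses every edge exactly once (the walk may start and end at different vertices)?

Degrees: 1:3, 2:3, 3:4, 4:4, 5:5, 6:3, 7:2, 8:3, 9:3, 10:2, 11:2
Odd-degree vertices: 1, 2, 5, 6, 8, 9 (6 total).
An Eulerian trail requires 0 or 2 odd-degree vertices; here there are 6.

No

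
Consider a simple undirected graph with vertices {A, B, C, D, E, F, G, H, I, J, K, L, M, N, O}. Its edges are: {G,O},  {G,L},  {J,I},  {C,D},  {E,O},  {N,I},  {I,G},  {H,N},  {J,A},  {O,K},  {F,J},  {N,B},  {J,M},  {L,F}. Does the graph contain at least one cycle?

|V| = 15, |E| = 14, number of components = 2.
Since 14 > 15 - 2, a cycle must exist; for instance J-I-G-L-F-J.

Yes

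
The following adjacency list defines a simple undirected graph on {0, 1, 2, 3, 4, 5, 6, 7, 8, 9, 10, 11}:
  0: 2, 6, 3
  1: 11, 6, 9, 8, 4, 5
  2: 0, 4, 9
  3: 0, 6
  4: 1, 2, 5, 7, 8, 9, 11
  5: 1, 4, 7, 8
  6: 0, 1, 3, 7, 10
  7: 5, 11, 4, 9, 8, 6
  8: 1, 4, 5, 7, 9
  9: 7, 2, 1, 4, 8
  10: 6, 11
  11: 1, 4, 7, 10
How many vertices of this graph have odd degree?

Degrees: 0:3, 1:6, 2:3, 3:2, 4:7, 5:4, 6:5, 7:6, 8:5, 9:5, 10:2, 11:4
Odd-degree vertices: 0, 2, 4, 6, 8, 9.

6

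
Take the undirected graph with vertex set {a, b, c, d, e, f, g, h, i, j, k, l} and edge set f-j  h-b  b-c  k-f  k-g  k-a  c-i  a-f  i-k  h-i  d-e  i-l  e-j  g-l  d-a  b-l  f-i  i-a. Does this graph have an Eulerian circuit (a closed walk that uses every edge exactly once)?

Degrees: a:4, b:3, c:2, d:2, e:2, f:4, g:2, h:2, i:6, j:2, k:4, l:3
Vertices with odd degree: b, l. An Eulerian circuit requires all degrees even.

No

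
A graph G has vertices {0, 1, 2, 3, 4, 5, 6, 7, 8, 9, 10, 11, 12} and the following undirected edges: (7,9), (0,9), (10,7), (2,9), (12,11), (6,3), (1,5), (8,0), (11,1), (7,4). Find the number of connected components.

3

Component: {3, 6}
Component: {1, 5, 11, 12}
Component: {0, 2, 4, 7, 8, 9, 10}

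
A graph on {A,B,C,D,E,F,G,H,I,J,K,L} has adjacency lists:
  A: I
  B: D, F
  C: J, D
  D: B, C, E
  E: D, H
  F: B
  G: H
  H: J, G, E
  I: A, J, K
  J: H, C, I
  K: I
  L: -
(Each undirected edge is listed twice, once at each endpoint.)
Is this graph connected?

No

Component: {L}
Component: {A, B, C, D, E, F, G, H, I, J, K}
No edge joins these 2 groups, so the graph is disconnected.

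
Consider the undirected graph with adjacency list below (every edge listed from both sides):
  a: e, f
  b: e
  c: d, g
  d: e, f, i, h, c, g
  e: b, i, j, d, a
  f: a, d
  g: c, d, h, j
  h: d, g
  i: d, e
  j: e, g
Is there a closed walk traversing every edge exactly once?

Degrees: a:2, b:1, c:2, d:6, e:5, f:2, g:4, h:2, i:2, j:2
Vertices with odd degree: b, e. An Eulerian circuit requires all degrees even.

No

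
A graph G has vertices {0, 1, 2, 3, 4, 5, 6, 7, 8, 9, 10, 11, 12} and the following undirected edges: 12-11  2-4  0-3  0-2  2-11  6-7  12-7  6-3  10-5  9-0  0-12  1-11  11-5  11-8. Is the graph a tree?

|V| = 13, |E| = 14.
A tree on 13 vertices has exactly 12 edges; this graph has 14, so it contains a cycle and is not a tree.

No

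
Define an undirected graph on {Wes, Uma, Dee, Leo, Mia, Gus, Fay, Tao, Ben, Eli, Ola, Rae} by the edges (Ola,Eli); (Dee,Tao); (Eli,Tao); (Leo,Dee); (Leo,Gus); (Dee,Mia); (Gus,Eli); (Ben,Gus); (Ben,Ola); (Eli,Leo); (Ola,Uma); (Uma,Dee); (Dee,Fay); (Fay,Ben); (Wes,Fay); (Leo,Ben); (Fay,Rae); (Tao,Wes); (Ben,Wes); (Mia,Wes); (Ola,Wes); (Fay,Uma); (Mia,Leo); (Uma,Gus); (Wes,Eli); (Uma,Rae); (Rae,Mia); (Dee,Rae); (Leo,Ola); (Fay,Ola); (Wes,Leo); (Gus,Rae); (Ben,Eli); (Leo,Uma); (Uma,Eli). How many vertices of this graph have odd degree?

6

Degrees: Wes:7, Uma:7, Dee:6, Leo:8, Mia:4, Gus:5, Fay:6, Tao:3, Ben:6, Eli:7, Ola:6, Rae:5
Odd-degree vertices: Wes, Uma, Gus, Tao, Eli, Rae.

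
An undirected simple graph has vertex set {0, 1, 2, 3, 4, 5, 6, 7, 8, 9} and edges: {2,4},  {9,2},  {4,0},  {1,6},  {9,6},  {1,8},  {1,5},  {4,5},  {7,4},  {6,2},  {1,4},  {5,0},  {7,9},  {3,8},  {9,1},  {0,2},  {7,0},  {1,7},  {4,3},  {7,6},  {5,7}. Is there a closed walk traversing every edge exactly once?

Degrees: 0:4, 1:6, 2:4, 3:2, 4:6, 5:4, 6:4, 7:6, 8:2, 9:4
All degrees are even and the non-isolated vertices are connected — an Eulerian circuit exists.

Yes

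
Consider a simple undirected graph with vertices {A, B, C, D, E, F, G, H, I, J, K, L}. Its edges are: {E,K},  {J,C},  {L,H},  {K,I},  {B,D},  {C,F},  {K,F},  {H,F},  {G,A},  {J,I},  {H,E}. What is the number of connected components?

Component: {A, G}
Component: {B, D}
Component: {C, E, F, H, I, J, K, L}

3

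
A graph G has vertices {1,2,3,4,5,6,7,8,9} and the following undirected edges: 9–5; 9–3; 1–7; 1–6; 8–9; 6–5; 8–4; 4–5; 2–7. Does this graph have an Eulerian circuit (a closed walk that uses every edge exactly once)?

No

Degrees: 1:2, 2:1, 3:1, 4:2, 5:3, 6:2, 7:2, 8:2, 9:3
Vertices with odd degree: 2, 3, 5, 9. An Eulerian circuit requires all degrees even.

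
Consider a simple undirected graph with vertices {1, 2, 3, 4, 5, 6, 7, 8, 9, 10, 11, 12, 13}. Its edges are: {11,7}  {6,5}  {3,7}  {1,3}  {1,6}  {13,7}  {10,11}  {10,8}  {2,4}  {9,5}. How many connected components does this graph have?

3

Component: {12}
Component: {2, 4}
Component: {1, 3, 5, 6, 7, 8, 9, 10, 11, 13}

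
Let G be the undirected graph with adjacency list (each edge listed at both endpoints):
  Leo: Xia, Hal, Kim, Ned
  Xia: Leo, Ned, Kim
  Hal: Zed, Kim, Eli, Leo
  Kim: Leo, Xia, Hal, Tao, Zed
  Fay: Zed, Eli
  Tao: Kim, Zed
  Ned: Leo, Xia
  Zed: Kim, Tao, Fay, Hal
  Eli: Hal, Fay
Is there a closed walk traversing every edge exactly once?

No

Degrees: Leo:4, Xia:3, Hal:4, Kim:5, Fay:2, Tao:2, Ned:2, Zed:4, Eli:2
Vertices with odd degree: Xia, Kim. An Eulerian circuit requires all degrees even.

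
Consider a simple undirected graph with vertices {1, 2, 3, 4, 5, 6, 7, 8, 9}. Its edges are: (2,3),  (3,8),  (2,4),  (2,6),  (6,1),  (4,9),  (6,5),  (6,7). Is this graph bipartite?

Yes

A valid 2-coloring puts {3, 4, 6} on one side and {1, 2, 5, 7, 8, 9} on the other; every edge crosses between the two sides.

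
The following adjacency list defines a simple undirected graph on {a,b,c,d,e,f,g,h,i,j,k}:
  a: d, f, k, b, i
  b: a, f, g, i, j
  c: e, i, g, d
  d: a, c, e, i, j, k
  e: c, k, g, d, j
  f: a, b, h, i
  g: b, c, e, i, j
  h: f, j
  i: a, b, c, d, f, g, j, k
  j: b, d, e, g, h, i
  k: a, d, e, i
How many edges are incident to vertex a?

Neighbors of a: b, d, f, i, k.

5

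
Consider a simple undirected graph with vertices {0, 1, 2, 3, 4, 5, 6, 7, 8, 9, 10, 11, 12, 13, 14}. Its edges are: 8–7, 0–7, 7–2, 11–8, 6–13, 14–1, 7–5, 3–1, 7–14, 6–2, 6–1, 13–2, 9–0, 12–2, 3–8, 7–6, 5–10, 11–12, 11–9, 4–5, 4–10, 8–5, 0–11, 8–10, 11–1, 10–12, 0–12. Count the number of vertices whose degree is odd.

Degrees: 0:4, 1:4, 2:4, 3:2, 4:2, 5:4, 6:4, 7:6, 8:5, 9:2, 10:4, 11:5, 12:4, 13:2, 14:2
Odd-degree vertices: 8, 11.

2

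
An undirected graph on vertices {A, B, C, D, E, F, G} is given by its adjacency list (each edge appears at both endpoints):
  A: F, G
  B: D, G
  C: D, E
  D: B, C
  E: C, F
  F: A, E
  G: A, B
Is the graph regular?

Degrees: A:2, B:2, C:2, D:2, E:2, F:2, G:2
Every vertex has degree 2, so the graph is 2-regular.

Yes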